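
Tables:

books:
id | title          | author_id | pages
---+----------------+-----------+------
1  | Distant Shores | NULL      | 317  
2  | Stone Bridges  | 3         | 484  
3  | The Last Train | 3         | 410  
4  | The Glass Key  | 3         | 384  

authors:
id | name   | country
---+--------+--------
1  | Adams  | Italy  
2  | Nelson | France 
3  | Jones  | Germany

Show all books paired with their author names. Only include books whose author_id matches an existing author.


INNER JOIN keeps only books rows whose author_id matches an id in authors. Walk through each book:
  - book 1 (Distant Shores): author_id=NULL, no match -> dropped
  - book 2 (Stone Bridges): author_id=3 -> matches Jones
  - book 3 (The Last Train): author_id=3 -> matches Jones
  - book 4 (The Glass Key): author_id=3 -> matches Jones
So 1 of 4 rows is dropped.

SQL:
SELECT a.title, b.name AS author
FROM books a
INNER JOIN authors b ON a.author_id = b.id

Result:
title          | author
---------------+-------
Stone Bridges  | Jones 
The Last Train | Jones 
The Glass Key  | Jones 


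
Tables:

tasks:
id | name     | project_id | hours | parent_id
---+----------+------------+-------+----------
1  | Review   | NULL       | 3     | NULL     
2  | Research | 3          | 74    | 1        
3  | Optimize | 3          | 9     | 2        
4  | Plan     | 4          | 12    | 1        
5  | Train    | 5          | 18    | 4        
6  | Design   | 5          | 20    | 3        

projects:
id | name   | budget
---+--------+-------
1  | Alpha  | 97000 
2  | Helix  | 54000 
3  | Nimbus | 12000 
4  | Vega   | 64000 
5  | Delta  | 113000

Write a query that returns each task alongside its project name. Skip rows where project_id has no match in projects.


INNER JOIN keeps only tasks rows whose project_id matches an id in projects. Walk through each task:
  - task 1 (Review): project_id=NULL, no match -> dropped
  - task 2 (Research): project_id=3 -> matches Nimbus
  - task 3 (Optimize): project_id=3 -> matches Nimbus
  - task 4 (Plan): project_id=4 -> matches Vega
  - task 5 (Train): project_id=5 -> matches Delta
  - task 6 (Design): project_id=5 -> matches Delta
So 1 of 6 rows is dropped.

SQL:
SELECT a.name, b.name AS project
FROM tasks a
INNER JOIN projects b ON a.project_id = b.id

Result:
name     | project
---------+--------
Research | Nimbus 
Optimize | Nimbus 
Plan     | Vega   
Train    | Delta  
Design   | Delta  


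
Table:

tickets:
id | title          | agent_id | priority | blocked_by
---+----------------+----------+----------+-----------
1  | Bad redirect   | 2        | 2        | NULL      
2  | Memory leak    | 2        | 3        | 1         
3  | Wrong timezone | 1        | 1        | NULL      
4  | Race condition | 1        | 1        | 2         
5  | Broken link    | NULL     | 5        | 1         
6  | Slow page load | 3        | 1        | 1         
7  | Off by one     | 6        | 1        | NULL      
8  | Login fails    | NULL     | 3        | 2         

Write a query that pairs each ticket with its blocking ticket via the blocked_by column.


This is a self-join: tickets is joined to a second copy of itself, matching each row's blocked_by to another row's id. Use LEFT JOIN so rows with blocked_by=NULL are kept.
  - ticket 1 (Bad redirect): blocked_by=NULL -> NULL
  - ticket 2 (Memory leak): blocked_by=1 -> Bad redirect
  - ticket 3 (Wrong timezone): blocked_by=NULL -> NULL
  - ticket 4 (Race condition): blocked_by=2 -> Memory leak
  - ticket 5 (Broken link): blocked_by=1 -> Bad redirect
  - ticket 6 (Slow page load): blocked_by=1 -> Bad redirect
  - ticket 7 (Off by one): blocked_by=NULL -> NULL
  - ticket 8 (Login fails): blocked_by=2 -> Memory leak

SQL:
SELECT a.title AS item, b.title AS blocked_by
FROM tickets a
LEFT JOIN tickets b ON a.blocked_by = b.id

Result:
item           | blocked_by  
---------------+-------------
Bad redirect   | NULL        
Memory leak    | Bad redirect
Wrong timezone | NULL        
Race condition | Memory leak 
Broken link    | Bad redirect
Slow page load | Bad redirect
Off by one     | NULL        
Login fails    | Memory leak 


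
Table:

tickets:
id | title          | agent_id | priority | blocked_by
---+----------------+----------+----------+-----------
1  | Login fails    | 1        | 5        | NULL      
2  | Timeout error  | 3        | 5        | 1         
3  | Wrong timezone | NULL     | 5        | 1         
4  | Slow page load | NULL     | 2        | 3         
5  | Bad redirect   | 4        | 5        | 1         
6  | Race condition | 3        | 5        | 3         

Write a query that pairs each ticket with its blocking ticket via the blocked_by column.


This is a self-join: tickets is joined to a second copy of itself, matching each row's blocked_by to another row's id. Use LEFT JOIN so rows with blocked_by=NULL are kept.
  - ticket 1 (Login fails): blocked_by=NULL -> NULL
  - ticket 2 (Timeout error): blocked_by=1 -> Login fails
  - ticket 3 (Wrong timezone): blocked_by=1 -> Login fails
  - ticket 4 (Slow page load): blocked_by=3 -> Wrong timezone
  - ticket 5 (Bad redirect): blocked_by=1 -> Login fails
  - ticket 6 (Race condition): blocked_by=3 -> Wrong timezone

SQL:
SELECT a.title AS item, b.title AS blocked_by
FROM tickets a
LEFT JOIN tickets b ON a.blocked_by = b.id

Result:
item           | blocked_by    
---------------+---------------
Login fails    | NULL          
Timeout error  | Login fails   
Wrong timezone | Login fails   
Slow page load | Wrong timezone
Bad redirect   | Login fails   
Race condition | Wrong timezone


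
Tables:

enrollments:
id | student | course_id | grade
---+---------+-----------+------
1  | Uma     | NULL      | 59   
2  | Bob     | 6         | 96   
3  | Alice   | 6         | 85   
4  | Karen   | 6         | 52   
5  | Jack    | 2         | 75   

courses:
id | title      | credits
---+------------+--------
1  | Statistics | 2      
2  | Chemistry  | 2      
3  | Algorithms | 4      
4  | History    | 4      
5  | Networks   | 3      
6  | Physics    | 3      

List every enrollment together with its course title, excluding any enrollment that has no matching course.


INNER JOIN keeps only enrollments rows whose course_id matches an id in courses. Walk through each enrollment:
  - enrollment 1 (Uma): course_id=NULL, no match -> dropped
  - enrollment 2 (Bob): course_id=6 -> matches Physics
  - enrollment 3 (Alice): course_id=6 -> matches Physics
  - enrollment 4 (Karen): course_id=6 -> matches Physics
  - enrollment 5 (Jack): course_id=2 -> matches Chemistry
So 1 of 5 rows is dropped.

SQL:
SELECT a.student, b.title AS course
FROM enrollments a
INNER JOIN courses b ON a.course_id = b.id

Result:
student | course   
--------+----------
Bob     | Physics  
Alice   | Physics  
Karen   | Physics  
Jack    | Chemistry


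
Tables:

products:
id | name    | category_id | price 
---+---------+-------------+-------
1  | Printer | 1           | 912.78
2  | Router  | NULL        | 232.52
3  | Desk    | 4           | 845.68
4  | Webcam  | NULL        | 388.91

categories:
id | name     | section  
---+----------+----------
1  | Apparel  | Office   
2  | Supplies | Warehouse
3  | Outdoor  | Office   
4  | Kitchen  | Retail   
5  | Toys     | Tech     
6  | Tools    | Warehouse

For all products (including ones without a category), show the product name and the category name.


LEFT JOIN keeps every row from products (the left table); where category_id has no match in categories, the category columns become NULL. Walk through each product:
  - product 1 (Printer): category_id=1 -> matches Apparel
  - product 2 (Router): category_id=NULL, no match -> kept with NULL
  - product 3 (Desk): category_id=4 -> matches Kitchen
  - product 4 (Webcam): category_id=NULL, no match -> kept with NULL
All 4 rows appear; 2 have NULL category.

SQL:
SELECT a.name, b.name AS category
FROM products a
LEFT JOIN categories b ON a.category_id = b.id

Result:
name    | category
--------+---------
Printer | Apparel 
Router  | NULL    
Desk    | Kitchen 
Webcam  | NULL    


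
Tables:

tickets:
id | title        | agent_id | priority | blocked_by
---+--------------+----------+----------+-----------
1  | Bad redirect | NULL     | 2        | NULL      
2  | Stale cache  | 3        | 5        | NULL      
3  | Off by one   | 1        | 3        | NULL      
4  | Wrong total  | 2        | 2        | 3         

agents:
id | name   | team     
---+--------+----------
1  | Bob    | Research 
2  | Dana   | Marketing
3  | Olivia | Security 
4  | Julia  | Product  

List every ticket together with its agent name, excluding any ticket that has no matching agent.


INNER JOIN keeps only tickets rows whose agent_id matches an id in agents. Walk through each ticket:
  - ticket 1 (Bad redirect): agent_id=NULL, no match -> dropped
  - ticket 2 (Stale cache): agent_id=3 -> matches Olivia
  - ticket 3 (Off by one): agent_id=1 -> matches Bob
  - ticket 4 (Wrong total): agent_id=2 -> matches Dana
So 1 of 4 rows is dropped.

SQL:
SELECT a.title, b.name AS agent
FROM tickets a
INNER JOIN agents b ON a.agent_id = b.id

Result:
title       | agent 
------------+-------
Stale cache | Olivia
Off by one  | Bob   
Wrong total | Dana  


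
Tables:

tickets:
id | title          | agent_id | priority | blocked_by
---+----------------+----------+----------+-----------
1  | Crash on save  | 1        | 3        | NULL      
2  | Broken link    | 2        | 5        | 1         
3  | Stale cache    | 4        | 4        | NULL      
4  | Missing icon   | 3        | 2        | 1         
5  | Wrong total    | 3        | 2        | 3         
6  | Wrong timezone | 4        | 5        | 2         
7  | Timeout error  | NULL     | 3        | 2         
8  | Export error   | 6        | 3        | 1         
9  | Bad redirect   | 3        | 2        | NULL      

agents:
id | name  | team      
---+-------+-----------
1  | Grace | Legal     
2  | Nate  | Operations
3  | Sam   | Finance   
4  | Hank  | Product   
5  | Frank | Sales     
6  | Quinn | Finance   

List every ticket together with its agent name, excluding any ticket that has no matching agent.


INNER JOIN keeps only tickets rows whose agent_id matches an id in agents. Walk through each ticket:
  - ticket 1 (Crash on save): agent_id=1 -> matches Grace
  - ticket 2 (Broken link): agent_id=2 -> matches Nate
  - ticket 3 (Stale cache): agent_id=4 -> matches Hank
  - ticket 4 (Missing icon): agent_id=3 -> matches Sam
  - ticket 5 (Wrong total): agent_id=3 -> matches Sam
  - ticket 6 (Wrong timezone): agent_id=4 -> matches Hank
  - ticket 7 (Timeout error): agent_id=NULL, no match -> dropped
  - ticket 8 (Export error): agent_id=6 -> matches Quinn
  - ticket 9 (Bad redirect): agent_id=3 -> matches Sam
So 1 of 9 rows is dropped.

SQL:
SELECT a.title, b.name AS agent
FROM tickets a
INNER JOIN agents b ON a.agent_id = b.id

Result:
title          | agent
---------------+------
Crash on save  | Grace
Broken link    | Nate 
Stale cache    | Hank 
Missing icon   | Sam  
Wrong total    | Sam  
Wrong timezone | Hank 
Export error   | Quinn
Bad redirect   | Sam  


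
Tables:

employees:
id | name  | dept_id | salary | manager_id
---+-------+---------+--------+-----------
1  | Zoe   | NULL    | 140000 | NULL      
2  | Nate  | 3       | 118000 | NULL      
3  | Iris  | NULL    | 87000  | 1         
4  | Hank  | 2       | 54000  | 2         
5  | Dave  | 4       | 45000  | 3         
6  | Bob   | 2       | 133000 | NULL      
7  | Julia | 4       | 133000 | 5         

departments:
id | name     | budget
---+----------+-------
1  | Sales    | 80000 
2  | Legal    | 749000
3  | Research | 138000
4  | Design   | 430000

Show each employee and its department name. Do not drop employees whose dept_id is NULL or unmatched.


LEFT JOIN keeps every row from employees (the left table); where dept_id has no match in departments, the department columns become NULL. Walk through each employee:
  - employee 1 (Zoe): dept_id=NULL, no match -> kept with NULL
  - employee 2 (Nate): dept_id=3 -> matches Research
  - employee 3 (Iris): dept_id=NULL, no match -> kept with NULL
  - employee 4 (Hank): dept_id=2 -> matches Legal
  - employee 5 (Dave): dept_id=4 -> matches Design
  - employee 6 (Bob): dept_id=2 -> matches Legal
  - employee 7 (Julia): dept_id=4 -> matches Design
All 7 rows appear; 2 have NULL department.

SQL:
SELECT a.name, b.name AS department
FROM employees a
LEFT JOIN departments b ON a.dept_id = b.id

Result:
name  | department
------+-----------
Zoe   | NULL      
Nate  | Research  
Iris  | NULL      
Hank  | Legal     
Dave  | Design    
Bob   | Legal     
Julia | Design    


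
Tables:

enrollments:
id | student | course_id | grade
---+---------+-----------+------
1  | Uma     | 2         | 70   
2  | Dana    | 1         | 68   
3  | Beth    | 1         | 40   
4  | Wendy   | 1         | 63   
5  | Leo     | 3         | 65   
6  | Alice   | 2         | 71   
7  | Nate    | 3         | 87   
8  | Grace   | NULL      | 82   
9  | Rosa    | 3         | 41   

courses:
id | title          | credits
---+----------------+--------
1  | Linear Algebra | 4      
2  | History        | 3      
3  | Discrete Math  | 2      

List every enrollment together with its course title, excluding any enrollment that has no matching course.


INNER JOIN keeps only enrollments rows whose course_id matches an id in courses. Walk through each enrollment:
  - enrollment 1 (Uma): course_id=2 -> matches History
  - enrollment 2 (Dana): course_id=1 -> matches Linear Algebra
  - enrollment 3 (Beth): course_id=1 -> matches Linear Algebra
  - enrollment 4 (Wendy): course_id=1 -> matches Linear Algebra
  - enrollment 5 (Leo): course_id=3 -> matches Discrete Math
  - enrollment 6 (Alice): course_id=2 -> matches History
  - enrollment 7 (Nate): course_id=3 -> matches Discrete Math
  - enrollment 8 (Grace): course_id=NULL, no match -> dropped
  - enrollment 9 (Rosa): course_id=3 -> matches Discrete Math
So 1 of 9 rows is dropped.

SQL:
SELECT a.student, b.title AS course
FROM enrollments a
INNER JOIN courses b ON a.course_id = b.id

Result:
student | course        
--------+---------------
Uma     | History       
Dana    | Linear Algebra
Beth    | Linear Algebra
Wendy   | Linear Algebra
Leo     | Discrete Math 
Alice   | History       
Nate    | Discrete Math 
Rosa    | Discrete Math 


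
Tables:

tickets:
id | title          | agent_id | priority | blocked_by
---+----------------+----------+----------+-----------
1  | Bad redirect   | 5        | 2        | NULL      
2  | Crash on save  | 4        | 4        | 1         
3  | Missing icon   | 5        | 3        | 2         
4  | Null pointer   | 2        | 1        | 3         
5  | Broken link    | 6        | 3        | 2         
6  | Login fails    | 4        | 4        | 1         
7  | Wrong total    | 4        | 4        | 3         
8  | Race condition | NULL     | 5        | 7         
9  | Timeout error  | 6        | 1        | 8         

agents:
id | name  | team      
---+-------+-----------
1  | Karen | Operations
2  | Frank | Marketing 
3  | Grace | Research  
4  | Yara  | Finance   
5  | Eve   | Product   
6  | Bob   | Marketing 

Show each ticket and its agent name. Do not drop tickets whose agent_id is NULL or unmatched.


LEFT JOIN keeps every row from tickets (the left table); where agent_id has no match in agents, the agent columns become NULL. Walk through each ticket:
  - ticket 1 (Bad redirect): agent_id=5 -> matches Eve
  - ticket 2 (Crash on save): agent_id=4 -> matches Yara
  - ticket 3 (Missing icon): agent_id=5 -> matches Eve
  - ticket 4 (Null pointer): agent_id=2 -> matches Frank
  - ticket 5 (Broken link): agent_id=6 -> matches Bob
  - ticket 6 (Login fails): agent_id=4 -> matches Yara
  - ticket 7 (Wrong total): agent_id=4 -> matches Yara
  - ticket 8 (Race condition): agent_id=NULL, no match -> kept with NULL
  - ticket 9 (Timeout error): agent_id=6 -> matches Bob
All 9 rows appear; 1 has NULL agent.

SQL:
SELECT a.title, b.name AS agent
FROM tickets a
LEFT JOIN agents b ON a.agent_id = b.id

Result:
title          | agent
---------------+------
Bad redirect   | Eve  
Crash on save  | Yara 
Missing icon   | Eve  
Null pointer   | Frank
Broken link    | Bob  
Login fails    | Yara 
Wrong total    | Yara 
Race condition | NULL 
Timeout error  | Bob  


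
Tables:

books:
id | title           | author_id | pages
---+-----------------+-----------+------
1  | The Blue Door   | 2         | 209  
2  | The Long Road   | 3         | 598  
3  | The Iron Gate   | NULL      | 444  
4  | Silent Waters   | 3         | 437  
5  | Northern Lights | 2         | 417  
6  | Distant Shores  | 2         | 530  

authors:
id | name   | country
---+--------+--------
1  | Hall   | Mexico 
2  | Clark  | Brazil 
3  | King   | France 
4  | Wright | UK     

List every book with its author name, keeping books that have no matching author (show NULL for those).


LEFT JOIN keeps every row from books (the left table); where author_id has no match in authors, the author columns become NULL. Walk through each book:
  - book 1 (The Blue Door): author_id=2 -> matches Clark
  - book 2 (The Long Road): author_id=3 -> matches King
  - book 3 (The Iron Gate): author_id=NULL, no match -> kept with NULL
  - book 4 (Silent Waters): author_id=3 -> matches King
  - book 5 (Northern Lights): author_id=2 -> matches Clark
  - book 6 (Distant Shores): author_id=2 -> matches Clark
All 6 rows appear; 1 has NULL author.

SQL:
SELECT a.title, b.name AS author
FROM books a
LEFT JOIN authors b ON a.author_id = b.id

Result:
title           | author
----------------+-------
The Blue Door   | Clark 
The Long Road   | King  
The Iron Gate   | NULL  
Silent Waters   | King  
Northern Lights | Clark 
Distant Shores  | Clark 


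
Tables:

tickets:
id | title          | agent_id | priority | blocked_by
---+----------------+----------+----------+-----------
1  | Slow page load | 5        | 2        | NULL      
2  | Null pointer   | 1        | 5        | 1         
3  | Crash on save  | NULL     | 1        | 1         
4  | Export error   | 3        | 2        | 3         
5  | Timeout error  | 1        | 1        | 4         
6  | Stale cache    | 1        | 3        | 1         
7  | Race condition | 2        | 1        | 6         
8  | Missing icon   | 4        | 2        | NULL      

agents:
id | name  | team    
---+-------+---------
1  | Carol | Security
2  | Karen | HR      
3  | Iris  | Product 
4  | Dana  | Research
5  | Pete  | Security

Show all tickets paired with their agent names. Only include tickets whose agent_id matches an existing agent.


INNER JOIN keeps only tickets rows whose agent_id matches an id in agents. Walk through each ticket:
  - ticket 1 (Slow page load): agent_id=5 -> matches Pete
  - ticket 2 (Null pointer): agent_id=1 -> matches Carol
  - ticket 3 (Crash on save): agent_id=NULL, no match -> dropped
  - ticket 4 (Export error): agent_id=3 -> matches Iris
  - ticket 5 (Timeout error): agent_id=1 -> matches Carol
  - ticket 6 (Stale cache): agent_id=1 -> matches Carol
  - ticket 7 (Race condition): agent_id=2 -> matches Karen
  - ticket 8 (Missing icon): agent_id=4 -> matches Dana
So 1 of 8 rows is dropped.

SQL:
SELECT a.title, b.name AS agent
FROM tickets a
INNER JOIN agents b ON a.agent_id = b.id

Result:
title          | agent
---------------+------
Slow page load | Pete 
Null pointer   | Carol
Export error   | Iris 
Timeout error  | Carol
Stale cache    | Carol
Race condition | Karen
Missing icon   | Dana 


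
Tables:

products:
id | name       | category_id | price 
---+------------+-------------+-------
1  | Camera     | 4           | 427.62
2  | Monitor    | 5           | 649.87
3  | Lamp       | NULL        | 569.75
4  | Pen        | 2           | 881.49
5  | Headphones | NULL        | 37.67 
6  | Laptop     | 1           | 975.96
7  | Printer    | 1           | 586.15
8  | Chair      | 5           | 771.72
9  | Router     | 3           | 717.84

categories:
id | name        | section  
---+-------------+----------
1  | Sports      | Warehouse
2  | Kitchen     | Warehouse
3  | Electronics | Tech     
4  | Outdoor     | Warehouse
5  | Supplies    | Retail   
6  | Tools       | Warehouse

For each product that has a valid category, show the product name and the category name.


INNER JOIN keeps only products rows whose category_id matches an id in categories. Walk through each product:
  - product 1 (Camera): category_id=4 -> matches Outdoor
  - product 2 (Monitor): category_id=5 -> matches Supplies
  - product 3 (Lamp): category_id=NULL, no match -> dropped
  - product 4 (Pen): category_id=2 -> matches Kitchen
  - product 5 (Headphones): category_id=NULL, no match -> dropped
  - product 6 (Laptop): category_id=1 -> matches Sports
  - product 7 (Printer): category_id=1 -> matches Sports
  - product 8 (Chair): category_id=5 -> matches Supplies
  - product 9 (Router): category_id=3 -> matches Electronics
So 2 of 9 rows are dropped.

SQL:
SELECT a.name, b.name AS category
FROM products a
INNER JOIN categories b ON a.category_id = b.id

Result:
name    | category   
--------+------------
Camera  | Outdoor    
Monitor | Supplies   
Pen     | Kitchen    
Laptop  | Sports     
Printer | Sports     
Chair   | Supplies   
Router  | Electronics


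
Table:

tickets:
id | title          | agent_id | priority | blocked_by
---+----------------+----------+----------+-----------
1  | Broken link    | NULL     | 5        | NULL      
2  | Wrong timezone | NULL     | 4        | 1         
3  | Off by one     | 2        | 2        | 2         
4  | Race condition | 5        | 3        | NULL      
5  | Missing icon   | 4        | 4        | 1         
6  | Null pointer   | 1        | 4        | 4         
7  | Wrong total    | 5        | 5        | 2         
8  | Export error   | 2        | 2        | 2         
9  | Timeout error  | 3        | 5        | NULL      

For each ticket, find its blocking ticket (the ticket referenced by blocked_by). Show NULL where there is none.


This is a self-join: tickets is joined to a second copy of itself, matching each row's blocked_by to another row's id. Use LEFT JOIN so rows with blocked_by=NULL are kept.
  - ticket 1 (Broken link): blocked_by=NULL -> NULL
  - ticket 2 (Wrong timezone): blocked_by=1 -> Broken link
  - ticket 3 (Off by one): blocked_by=2 -> Wrong timezone
  - ticket 4 (Race condition): blocked_by=NULL -> NULL
  - ticket 5 (Missing icon): blocked_by=1 -> Broken link
  - ticket 6 (Null pointer): blocked_by=4 -> Race condition
  - ticket 7 (Wrong total): blocked_by=2 -> Wrong timezone
  - ticket 8 (Export error): blocked_by=2 -> Wrong timezone
  - ticket 9 (Timeout error): blocked_by=NULL -> NULL

SQL:
SELECT a.title AS item, b.title AS blocked_by
FROM tickets a
LEFT JOIN tickets b ON a.blocked_by = b.id

Result:
item           | blocked_by    
---------------+---------------
Broken link    | NULL          
Wrong timezone | Broken link   
Off by one     | Wrong timezone
Race condition | NULL          
Missing icon   | Broken link   
Null pointer   | Race condition
Wrong total    | Wrong timezone
Export error   | Wrong timezone
Timeout error  | NULL          


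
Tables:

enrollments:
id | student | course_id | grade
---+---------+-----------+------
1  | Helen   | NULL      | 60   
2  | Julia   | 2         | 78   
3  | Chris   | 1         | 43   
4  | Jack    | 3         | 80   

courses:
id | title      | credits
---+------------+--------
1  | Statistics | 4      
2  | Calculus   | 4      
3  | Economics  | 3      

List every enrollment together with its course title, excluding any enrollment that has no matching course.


INNER JOIN keeps only enrollments rows whose course_id matches an id in courses. Walk through each enrollment:
  - enrollment 1 (Helen): course_id=NULL, no match -> dropped
  - enrollment 2 (Julia): course_id=2 -> matches Calculus
  - enrollment 3 (Chris): course_id=1 -> matches Statistics
  - enrollment 4 (Jack): course_id=3 -> matches Economics
So 1 of 4 rows is dropped.

SQL:
SELECT a.student, b.title AS course
FROM enrollments a
INNER JOIN courses b ON a.course_id = b.id

Result:
student | course    
--------+-----------
Julia   | Calculus  
Chris   | Statistics
Jack    | Economics 


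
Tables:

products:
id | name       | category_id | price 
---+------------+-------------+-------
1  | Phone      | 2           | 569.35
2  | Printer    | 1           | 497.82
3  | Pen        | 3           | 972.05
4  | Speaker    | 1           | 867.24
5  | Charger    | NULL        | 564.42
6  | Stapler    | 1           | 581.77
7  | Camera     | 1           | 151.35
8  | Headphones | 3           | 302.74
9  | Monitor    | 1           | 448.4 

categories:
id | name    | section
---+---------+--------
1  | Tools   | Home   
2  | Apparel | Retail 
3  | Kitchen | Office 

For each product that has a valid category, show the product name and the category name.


INNER JOIN keeps only products rows whose category_id matches an id in categories. Walk through each product:
  - product 1 (Phone): category_id=2 -> matches Apparel
  - product 2 (Printer): category_id=1 -> matches Tools
  - product 3 (Pen): category_id=3 -> matches Kitchen
  - product 4 (Speaker): category_id=1 -> matches Tools
  - product 5 (Charger): category_id=NULL, no match -> dropped
  - product 6 (Stapler): category_id=1 -> matches Tools
  - product 7 (Camera): category_id=1 -> matches Tools
  - product 8 (Headphones): category_id=3 -> matches Kitchen
  - product 9 (Monitor): category_id=1 -> matches Tools
So 1 of 9 rows is dropped.

SQL:
SELECT a.name, b.name AS category
FROM products a
INNER JOIN categories b ON a.category_id = b.id

Result:
name       | category
-----------+---------
Phone      | Apparel 
Printer    | Tools   
Pen        | Kitchen 
Speaker    | Tools   
Stapler    | Tools   
Camera     | Tools   
Headphones | Kitchen 
Monitor    | Tools   


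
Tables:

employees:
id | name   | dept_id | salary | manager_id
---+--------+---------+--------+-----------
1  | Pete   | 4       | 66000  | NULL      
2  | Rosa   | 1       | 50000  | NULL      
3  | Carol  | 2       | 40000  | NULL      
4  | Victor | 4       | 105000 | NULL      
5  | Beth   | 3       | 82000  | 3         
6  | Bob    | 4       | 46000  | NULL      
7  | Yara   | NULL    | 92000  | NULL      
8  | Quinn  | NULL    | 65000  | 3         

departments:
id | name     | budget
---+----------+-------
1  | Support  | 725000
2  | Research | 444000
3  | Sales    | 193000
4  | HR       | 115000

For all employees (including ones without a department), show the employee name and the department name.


LEFT JOIN keeps every row from employees (the left table); where dept_id has no match in departments, the department columns become NULL. Walk through each employee:
  - employee 1 (Pete): dept_id=4 -> matches HR
  - employee 2 (Rosa): dept_id=1 -> matches Support
  - employee 3 (Carol): dept_id=2 -> matches Research
  - employee 4 (Victor): dept_id=4 -> matches HR
  - employee 5 (Beth): dept_id=3 -> matches Sales
  - employee 6 (Bob): dept_id=4 -> matches HR
  - employee 7 (Yara): dept_id=NULL, no match -> kept with NULL
  - employee 8 (Quinn): dept_id=NULL, no match -> kept with NULL
All 8 rows appear; 2 have NULL department.

SQL:
SELECT a.name, b.name AS department
FROM employees a
LEFT JOIN departments b ON a.dept_id = b.id

Result:
name   | department
-------+-----------
Pete   | HR        
Rosa   | Support   
Carol  | Research  
Victor | HR        
Beth   | Sales     
Bob    | HR        
Yara   | NULL      
Quinn  | NULL      


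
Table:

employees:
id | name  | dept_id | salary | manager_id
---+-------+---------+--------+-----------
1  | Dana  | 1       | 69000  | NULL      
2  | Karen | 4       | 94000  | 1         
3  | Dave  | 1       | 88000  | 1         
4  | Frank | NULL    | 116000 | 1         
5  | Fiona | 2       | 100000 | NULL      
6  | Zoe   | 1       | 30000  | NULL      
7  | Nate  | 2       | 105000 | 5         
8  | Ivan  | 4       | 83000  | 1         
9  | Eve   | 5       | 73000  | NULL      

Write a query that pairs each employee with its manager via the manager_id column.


This is a self-join: employees is joined to a second copy of itself, matching each row's manager_id to another row's id. Use LEFT JOIN so rows with manager_id=NULL are kept.
  - employee 1 (Dana): manager_id=NULL -> NULL
  - employee 2 (Karen): manager_id=1 -> Dana
  - employee 3 (Dave): manager_id=1 -> Dana
  - employee 4 (Frank): manager_id=1 -> Dana
  - employee 5 (Fiona): manager_id=NULL -> NULL
  - employee 6 (Zoe): manager_id=NULL -> NULL
  - employee 7 (Nate): manager_id=5 -> Fiona
  - employee 8 (Ivan): manager_id=1 -> Dana
  - employee 9 (Eve): manager_id=NULL -> NULL

SQL:
SELECT a.name AS item, b.name AS manager
FROM employees a
LEFT JOIN employees b ON a.manager_id = b.id

Result:
item  | manager
------+--------
Dana  | NULL   
Karen | Dana   
Dave  | Dana   
Frank | Dana   
Fiona | NULL   
Zoe   | NULL   
Nate  | Fiona  
Ivan  | Dana   
Eve   | NULL   


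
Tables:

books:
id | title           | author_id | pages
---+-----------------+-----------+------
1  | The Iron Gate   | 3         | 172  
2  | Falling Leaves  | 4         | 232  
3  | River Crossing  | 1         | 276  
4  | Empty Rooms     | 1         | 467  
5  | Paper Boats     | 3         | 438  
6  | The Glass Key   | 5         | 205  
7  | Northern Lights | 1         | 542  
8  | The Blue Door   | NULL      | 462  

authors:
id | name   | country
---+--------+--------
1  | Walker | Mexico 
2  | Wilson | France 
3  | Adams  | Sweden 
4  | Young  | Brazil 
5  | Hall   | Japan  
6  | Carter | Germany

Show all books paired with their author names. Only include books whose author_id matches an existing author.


INNER JOIN keeps only books rows whose author_id matches an id in authors. Walk through each book:
  - book 1 (The Iron Gate): author_id=3 -> matches Adams
  - book 2 (Falling Leaves): author_id=4 -> matches Young
  - book 3 (River Crossing): author_id=1 -> matches Walker
  - book 4 (Empty Rooms): author_id=1 -> matches Walker
  - book 5 (Paper Boats): author_id=3 -> matches Adams
  - book 6 (The Glass Key): author_id=5 -> matches Hall
  - book 7 (Northern Lights): author_id=1 -> matches Walker
  - book 8 (The Blue Door): author_id=NULL, no match -> dropped
So 1 of 8 rows is dropped.

SQL:
SELECT a.title, b.name AS author
FROM books a
INNER JOIN authors b ON a.author_id = b.id

Result:
title           | author
----------------+-------
The Iron Gate   | Adams 
Falling Leaves  | Young 
River Crossing  | Walker
Empty Rooms     | Walker
Paper Boats     | Adams 
The Glass Key   | Hall  
Northern Lights | Walker


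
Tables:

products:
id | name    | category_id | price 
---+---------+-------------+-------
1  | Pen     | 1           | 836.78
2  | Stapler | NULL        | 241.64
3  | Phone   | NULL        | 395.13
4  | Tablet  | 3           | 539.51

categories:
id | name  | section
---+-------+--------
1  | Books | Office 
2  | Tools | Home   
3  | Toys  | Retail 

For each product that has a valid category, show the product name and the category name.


INNER JOIN keeps only products rows whose category_id matches an id in categories. Walk through each product:
  - product 1 (Pen): category_id=1 -> matches Books
  - product 2 (Stapler): category_id=NULL, no match -> dropped
  - product 3 (Phone): category_id=NULL, no match -> dropped
  - product 4 (Tablet): category_id=3 -> matches Toys
So 2 of 4 rows are dropped.

SQL:
SELECT a.name, b.name AS category
FROM products a
INNER JOIN categories b ON a.category_id = b.id

Result:
name   | category
-------+---------
Pen    | Books   
Tablet | Toys    


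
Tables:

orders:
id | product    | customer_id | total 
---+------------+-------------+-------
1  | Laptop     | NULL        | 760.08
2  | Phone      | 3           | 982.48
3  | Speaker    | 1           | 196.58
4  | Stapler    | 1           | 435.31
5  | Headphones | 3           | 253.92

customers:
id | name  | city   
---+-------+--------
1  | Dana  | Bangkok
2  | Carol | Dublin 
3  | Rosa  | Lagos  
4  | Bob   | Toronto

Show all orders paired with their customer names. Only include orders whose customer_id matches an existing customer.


INNER JOIN keeps only orders rows whose customer_id matches an id in customers. Walk through each order:
  - order 1 (Laptop): customer_id=NULL, no match -> dropped
  - order 2 (Phone): customer_id=3 -> matches Rosa
  - order 3 (Speaker): customer_id=1 -> matches Dana
  - order 4 (Stapler): customer_id=1 -> matches Dana
  - order 5 (Headphones): customer_id=3 -> matches Rosa
So 1 of 5 rows is dropped.

SQL:
SELECT a.product, b.name AS customer
FROM orders a
INNER JOIN customers b ON a.customer_id = b.id

Result:
product    | customer
-----------+---------
Phone      | Rosa    
Speaker    | Dana    
Stapler    | Dana    
Headphones | Rosa    


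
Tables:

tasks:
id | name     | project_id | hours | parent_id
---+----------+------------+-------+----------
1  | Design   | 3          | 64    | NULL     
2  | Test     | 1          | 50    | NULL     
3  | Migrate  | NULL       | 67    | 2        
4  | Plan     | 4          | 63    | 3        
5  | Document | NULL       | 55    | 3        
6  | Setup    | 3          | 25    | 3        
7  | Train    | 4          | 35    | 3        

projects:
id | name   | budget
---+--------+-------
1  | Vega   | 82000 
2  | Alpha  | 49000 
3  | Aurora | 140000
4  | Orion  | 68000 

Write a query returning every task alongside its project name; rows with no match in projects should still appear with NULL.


LEFT JOIN keeps every row from tasks (the left table); where project_id has no match in projects, the project columns become NULL. Walk through each task:
  - task 1 (Design): project_id=3 -> matches Aurora
  - task 2 (Test): project_id=1 -> matches Vega
  - task 3 (Migrate): project_id=NULL, no match -> kept with NULL
  - task 4 (Plan): project_id=4 -> matches Orion
  - task 5 (Document): project_id=NULL, no match -> kept with NULL
  - task 6 (Setup): project_id=3 -> matches Aurora
  - task 7 (Train): project_id=4 -> matches Orion
All 7 rows appear; 2 have NULL project.

SQL:
SELECT a.name, b.name AS project
FROM tasks a
LEFT JOIN projects b ON a.project_id = b.id

Result:
name     | project
---------+--------
Design   | Aurora 
Test     | Vega   
Migrate  | NULL   
Plan     | Orion  
Document | NULL   
Setup    | Aurora 
Train    | Orion  


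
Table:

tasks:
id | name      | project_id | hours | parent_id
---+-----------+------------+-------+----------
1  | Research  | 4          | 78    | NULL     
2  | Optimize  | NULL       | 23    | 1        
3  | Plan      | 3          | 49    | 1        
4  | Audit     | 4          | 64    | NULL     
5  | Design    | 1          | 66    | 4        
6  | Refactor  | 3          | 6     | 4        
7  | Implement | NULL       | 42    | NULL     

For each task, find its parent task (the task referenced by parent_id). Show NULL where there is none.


This is a self-join: tasks is joined to a second copy of itself, matching each row's parent_id to another row's id. Use LEFT JOIN so rows with parent_id=NULL are kept.
  - task 1 (Research): parent_id=NULL -> NULL
  - task 2 (Optimize): parent_id=1 -> Research
  - task 3 (Plan): parent_id=1 -> Research
  - task 4 (Audit): parent_id=NULL -> NULL
  - task 5 (Design): parent_id=4 -> Audit
  - task 6 (Refactor): parent_id=4 -> Audit
  - task 7 (Implement): parent_id=NULL -> NULL

SQL:
SELECT a.name AS item, b.name AS parent
FROM tasks a
LEFT JOIN tasks b ON a.parent_id = b.id

Result:
item      | parent  
----------+---------
Research  | NULL    
Optimize  | Research
Plan      | Research
Audit     | NULL    
Design    | Audit   
Refactor  | Audit   
Implement | NULL    


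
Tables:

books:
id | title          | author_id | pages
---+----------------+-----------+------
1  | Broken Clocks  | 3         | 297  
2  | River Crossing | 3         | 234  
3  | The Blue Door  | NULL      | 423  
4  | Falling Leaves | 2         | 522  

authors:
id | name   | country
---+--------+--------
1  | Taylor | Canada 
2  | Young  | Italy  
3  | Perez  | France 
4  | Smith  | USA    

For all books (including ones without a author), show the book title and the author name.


LEFT JOIN keeps every row from books (the left table); where author_id has no match in authors, the author columns become NULL. Walk through each book:
  - book 1 (Broken Clocks): author_id=3 -> matches Perez
  - book 2 (River Crossing): author_id=3 -> matches Perez
  - book 3 (The Blue Door): author_id=NULL, no match -> kept with NULL
  - book 4 (Falling Leaves): author_id=2 -> matches Young
All 4 rows appear; 1 has NULL author.

SQL:
SELECT a.title, b.name AS author
FROM books a
LEFT JOIN authors b ON a.author_id = b.id

Result:
title          | author
---------------+-------
Broken Clocks  | Perez 
River Crossing | Perez 
The Blue Door  | NULL  
Falling Leaves | Young 


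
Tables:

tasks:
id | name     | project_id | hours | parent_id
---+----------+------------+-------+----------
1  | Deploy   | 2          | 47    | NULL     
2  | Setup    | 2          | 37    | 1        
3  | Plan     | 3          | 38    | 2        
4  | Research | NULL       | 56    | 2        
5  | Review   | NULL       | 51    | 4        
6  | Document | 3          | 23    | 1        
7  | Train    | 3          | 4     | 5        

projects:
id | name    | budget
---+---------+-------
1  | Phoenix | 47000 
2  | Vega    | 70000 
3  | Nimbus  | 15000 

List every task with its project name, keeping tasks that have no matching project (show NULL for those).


LEFT JOIN keeps every row from tasks (the left table); where project_id has no match in projects, the project columns become NULL. Walk through each task:
  - task 1 (Deploy): project_id=2 -> matches Vega
  - task 2 (Setup): project_id=2 -> matches Vega
  - task 3 (Plan): project_id=3 -> matches Nimbus
  - task 4 (Research): project_id=NULL, no match -> kept with NULL
  - task 5 (Review): project_id=NULL, no match -> kept with NULL
  - task 6 (Document): project_id=3 -> matches Nimbus
  - task 7 (Train): project_id=3 -> matches Nimbus
All 7 rows appear; 2 have NULL project.

SQL:
SELECT a.name, b.name AS project
FROM tasks a
LEFT JOIN projects b ON a.project_id = b.id

Result:
name     | project
---------+--------
Deploy   | Vega   
Setup    | Vega   
Plan     | Nimbus 
Research | NULL   
Review   | NULL   
Document | Nimbus 
Train    | Nimbus 


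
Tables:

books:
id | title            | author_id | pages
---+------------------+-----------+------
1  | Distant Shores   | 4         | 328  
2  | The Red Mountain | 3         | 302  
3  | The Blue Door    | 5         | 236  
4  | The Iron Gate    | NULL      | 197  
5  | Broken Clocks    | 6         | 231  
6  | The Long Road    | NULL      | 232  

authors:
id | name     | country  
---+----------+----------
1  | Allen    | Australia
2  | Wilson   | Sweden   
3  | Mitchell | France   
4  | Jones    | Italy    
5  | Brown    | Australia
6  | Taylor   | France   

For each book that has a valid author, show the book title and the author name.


INNER JOIN keeps only books rows whose author_id matches an id in authors. Walk through each book:
  - book 1 (Distant Shores): author_id=4 -> matches Jones
  - book 2 (The Red Mountain): author_id=3 -> matches Mitchell
  - book 3 (The Blue Door): author_id=5 -> matches Brown
  - book 4 (The Iron Gate): author_id=NULL, no match -> dropped
  - book 5 (Broken Clocks): author_id=6 -> matches Taylor
  - book 6 (The Long Road): author_id=NULL, no match -> dropped
So 2 of 6 rows are dropped.

SQL:
SELECT a.title, b.name AS author
FROM books a
INNER JOIN authors b ON a.author_id = b.id

Result:
title            | author  
-----------------+---------
Distant Shores   | Jones   
The Red Mountain | Mitchell
The Blue Door    | Brown   
Broken Clocks    | Taylor  


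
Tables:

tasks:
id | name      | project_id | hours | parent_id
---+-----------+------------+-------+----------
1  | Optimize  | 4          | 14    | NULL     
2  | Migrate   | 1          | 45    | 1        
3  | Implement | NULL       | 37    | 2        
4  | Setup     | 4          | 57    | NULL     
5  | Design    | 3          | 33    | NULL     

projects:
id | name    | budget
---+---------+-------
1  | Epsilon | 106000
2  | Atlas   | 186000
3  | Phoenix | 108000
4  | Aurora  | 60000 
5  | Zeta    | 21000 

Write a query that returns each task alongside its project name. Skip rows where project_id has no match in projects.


INNER JOIN keeps only tasks rows whose project_id matches an id in projects. Walk through each task:
  - task 1 (Optimize): project_id=4 -> matches Aurora
  - task 2 (Migrate): project_id=1 -> matches Epsilon
  - task 3 (Implement): project_id=NULL, no match -> dropped
  - task 4 (Setup): project_id=4 -> matches Aurora
  - task 5 (Design): project_id=3 -> matches Phoenix
So 1 of 5 rows is dropped.

SQL:
SELECT a.name, b.name AS project
FROM tasks a
INNER JOIN projects b ON a.project_id = b.id

Result:
name     | project
---------+--------
Optimize | Aurora 
Migrate  | Epsilon
Setup    | Aurora 
Design   | Phoenix
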